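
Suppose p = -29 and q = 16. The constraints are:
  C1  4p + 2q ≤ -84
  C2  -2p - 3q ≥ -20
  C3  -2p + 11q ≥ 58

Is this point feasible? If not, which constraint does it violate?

feasible

C1: -84 ≤ -84 ✓
C2: 10 ≥ -20 ✓
C3: 234 ≥ 58 ✓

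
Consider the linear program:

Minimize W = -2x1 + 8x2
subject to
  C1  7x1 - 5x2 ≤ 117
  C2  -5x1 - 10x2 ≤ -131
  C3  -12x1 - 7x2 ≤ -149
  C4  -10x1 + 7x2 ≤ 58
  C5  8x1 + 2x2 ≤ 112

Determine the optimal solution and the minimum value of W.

Corner points and W = -2x1 + 8x2:
  (573/85, 827/85) → W = 1094/17
  (429/35, 244/35) → W = 1094/35
  (91/22, 1093/77) → W = 737/7
  (167/19, 396/19) → W = 2834/19

x1 = 429/35, x2 = 244/35, minimum W = 1094/35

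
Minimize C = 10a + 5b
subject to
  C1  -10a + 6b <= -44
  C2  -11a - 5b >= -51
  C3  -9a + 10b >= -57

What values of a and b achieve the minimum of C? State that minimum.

Corner points and C = 10a + 5b:
  (263/58, 13/58) → C = 2695/58
  (49/23, -87/23) → C = 55/23
  (159/31, -168/155) → C = 1422/31

a = 49/23, b = -87/23, minimum C = 55/23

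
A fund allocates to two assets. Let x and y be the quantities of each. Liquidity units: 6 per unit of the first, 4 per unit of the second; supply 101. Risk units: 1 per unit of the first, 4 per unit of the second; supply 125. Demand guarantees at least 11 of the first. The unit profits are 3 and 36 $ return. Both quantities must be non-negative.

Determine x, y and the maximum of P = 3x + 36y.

Corner points and P = 3x + 36y:
  (101/6, 0) → P = 101/2
  (11, 0) → P = 33
  (11, 35/4) → P = 348

x = 11, y = 35/4, maximum P = 348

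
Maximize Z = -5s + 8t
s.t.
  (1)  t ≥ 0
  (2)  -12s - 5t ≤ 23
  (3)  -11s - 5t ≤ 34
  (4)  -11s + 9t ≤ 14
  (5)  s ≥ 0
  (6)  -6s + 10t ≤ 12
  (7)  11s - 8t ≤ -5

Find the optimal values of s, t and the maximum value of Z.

s = 0, t = 6/5, maximum Z = 48/5

Corner points and Z = -5s + 8t:
  (0, 6/5) → Z = 48/5
  (0, 5/8) → Z = 5
  (23/31, 51/31) → Z = 293/31

The optimum lies where s = 0 and -6s + 10t = 12.
Solving simultaneously gives s = 0, t = 6/5.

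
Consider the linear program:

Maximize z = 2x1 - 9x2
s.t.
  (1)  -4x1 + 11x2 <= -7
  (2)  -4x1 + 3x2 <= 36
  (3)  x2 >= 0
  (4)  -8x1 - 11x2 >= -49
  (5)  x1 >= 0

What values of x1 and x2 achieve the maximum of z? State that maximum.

x1 = 49/8, x2 = 0, maximum z = 49/4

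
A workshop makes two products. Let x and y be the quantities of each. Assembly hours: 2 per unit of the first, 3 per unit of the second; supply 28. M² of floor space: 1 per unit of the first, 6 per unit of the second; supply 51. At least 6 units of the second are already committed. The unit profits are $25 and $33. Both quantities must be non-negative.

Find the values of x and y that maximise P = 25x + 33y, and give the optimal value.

Extreme points and P = 25x + 33y:
  (0, 17/2) → P = 561/2
  (0, 6) → P = 198
  (5/3, 74/9) → P = 313
  (5, 6) → P = 323

The binding constraints are 2x + 3y = 28 and y = 6.
Solving simultaneously gives x = 5, y = 6.

x = 5, y = 6, maximum P = 323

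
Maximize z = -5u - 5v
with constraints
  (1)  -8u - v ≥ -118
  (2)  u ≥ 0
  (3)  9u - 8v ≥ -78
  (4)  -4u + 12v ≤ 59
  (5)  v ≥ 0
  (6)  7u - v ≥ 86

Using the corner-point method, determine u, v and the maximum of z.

Corner points and z = -5u - 5v:
  (59/4, 0) → z = -295/4
  (68/5, 46/5) → z = -114
  (86/7, 0) → z = -430/7

u = 86/7, v = 0, maximum z = -430/7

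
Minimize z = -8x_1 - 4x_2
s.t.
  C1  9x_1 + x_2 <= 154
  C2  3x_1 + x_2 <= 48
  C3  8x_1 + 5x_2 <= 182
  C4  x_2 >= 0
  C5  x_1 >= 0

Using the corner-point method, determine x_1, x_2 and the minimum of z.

x_1 = 58/7, x_2 = 162/7, minimum z = -1112/7

Extreme points and z = -8x_1 - 4x_2:
  (58/7, 162/7) → z = -1112/7
  (16, 0) → z = -128
  (0, 182/5) → z = -728/5
  (0, 0) → z = 0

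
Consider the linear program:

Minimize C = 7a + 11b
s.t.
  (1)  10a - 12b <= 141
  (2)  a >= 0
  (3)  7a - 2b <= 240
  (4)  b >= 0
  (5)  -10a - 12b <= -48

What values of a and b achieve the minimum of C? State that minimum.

Feasible corners and C = 7a + 11b:
  (1299/32, 1413/64) → C = 33729/64
  (141/10, 0) → C = 987/10
  (0, 4) → C = 44
  (24/5, 0) → C = 168/5
The feasible region is unbounded (it extends along (0, 1), (2, 7)), but C strictly increases along every unbounded feasible direction, so there is no improving ray and the minimum is attained at a vertex.

a = 24/5, b = 0, minimum C = 168/5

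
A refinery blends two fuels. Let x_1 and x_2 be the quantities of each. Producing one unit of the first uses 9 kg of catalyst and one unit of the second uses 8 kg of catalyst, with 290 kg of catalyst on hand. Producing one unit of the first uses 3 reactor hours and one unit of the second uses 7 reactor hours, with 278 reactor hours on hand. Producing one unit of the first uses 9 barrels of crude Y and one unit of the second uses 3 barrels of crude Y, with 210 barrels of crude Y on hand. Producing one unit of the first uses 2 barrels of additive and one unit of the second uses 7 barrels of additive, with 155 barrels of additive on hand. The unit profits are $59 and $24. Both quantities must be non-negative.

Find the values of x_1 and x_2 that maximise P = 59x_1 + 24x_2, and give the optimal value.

Vertices and P = 59x_1 + 24x_2:
  (0, 0) → P = 0
  (0, 155/7) → P = 3720/7
  (70/3, 0) → P = 4130/3
  (18, 16) → P = 1446
  (790/47, 815/47) → P = 66170/47

The binding constraints are 9x_1 + 8x_2 = 290 and 9x_1 + 3x_2 = 210.
Solving simultaneously gives x_1 = 18, x_2 = 16.

x_1 = 18, x_2 = 16, maximum P = 1446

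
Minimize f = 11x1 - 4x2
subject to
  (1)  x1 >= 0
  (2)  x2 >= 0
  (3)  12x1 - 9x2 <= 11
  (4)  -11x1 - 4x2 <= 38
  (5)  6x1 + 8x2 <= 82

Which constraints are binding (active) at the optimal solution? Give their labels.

(1) and (5)

Extreme points and f = 11x1 - 4x2:
  (0, 0) → f = 0
  (0, 41/4) → f = -41
  (11/12, 0) → f = 121/12
  (413/75, 153/25) → f = 2707/75

The minimum is at (0, 41/4). Substituting into each constraint, equality holds for (1) and (5); the remaining constraints have slack.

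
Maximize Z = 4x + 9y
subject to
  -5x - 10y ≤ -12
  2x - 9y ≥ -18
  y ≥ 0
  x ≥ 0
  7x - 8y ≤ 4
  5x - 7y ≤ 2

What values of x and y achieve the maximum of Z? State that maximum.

The binding constraints are 2x - 9y = -18 and 7x - 8y = 4.
Solving simultaneously gives x = 180/47, y = 134/47.

x = 180/47, y = 134/47, maximum Z = 1926/47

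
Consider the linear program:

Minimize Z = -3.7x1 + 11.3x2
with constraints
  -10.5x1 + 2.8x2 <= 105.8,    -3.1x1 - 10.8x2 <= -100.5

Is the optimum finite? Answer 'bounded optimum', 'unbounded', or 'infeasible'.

From the feasible point (-21531/3052, 138323/12208), moving in the direction (10.8, -3.1) keeps every constraint satisfied while Z decreases without bound.

unbounded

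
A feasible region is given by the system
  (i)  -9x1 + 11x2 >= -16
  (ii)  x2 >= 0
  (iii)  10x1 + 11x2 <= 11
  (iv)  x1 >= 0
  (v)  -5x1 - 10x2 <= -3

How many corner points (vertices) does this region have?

The feasible vertices (each the meet of two boundaries and inside every other half-plane) are:
  (11/10, 0)
  (3/5, 0)
  (0, 1)
  (0, 3/10)

4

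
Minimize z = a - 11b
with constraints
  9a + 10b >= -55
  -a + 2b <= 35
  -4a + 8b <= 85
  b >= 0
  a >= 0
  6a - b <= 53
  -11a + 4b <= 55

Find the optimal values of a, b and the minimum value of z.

Corner points and z = a - 11b:
  (0, 85/8) → z = -935/8
  (509/44, 361/22) → z = -7433/44
  (0, 0) → z = 0
  (53/6, 0) → z = 53/6

At the optimal vertex, -4a + 8b = 85 and 6a - b = 53.
Solving simultaneously gives a = 509/44, b = 361/22.

a = 509/44, b = 361/22, minimum z = -7433/44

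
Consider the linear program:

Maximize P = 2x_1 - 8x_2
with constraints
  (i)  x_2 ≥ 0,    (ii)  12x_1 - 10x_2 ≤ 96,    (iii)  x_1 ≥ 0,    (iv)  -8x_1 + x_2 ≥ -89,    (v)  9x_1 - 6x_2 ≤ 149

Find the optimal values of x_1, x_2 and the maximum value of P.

x_1 = 8, x_2 = 0, maximum P = 16

Extreme points and P = 2x_1 - 8x_2:
  (8, 0) → P = 16
  (0, 0) → P = 0
  (397/34, 75/17) → P = -203/17
The feasible region is unbounded (it extends along (0, 1), (1, 8)), but P strictly decreases along every unbounded feasible direction, so there is no improving ray and the maximum is attained at a vertex.

At the optimal vertex, x_2 = 0 and 12x_1 - 10x_2 = 96.
Solving simultaneously gives x_1 = 8, x_2 = 0.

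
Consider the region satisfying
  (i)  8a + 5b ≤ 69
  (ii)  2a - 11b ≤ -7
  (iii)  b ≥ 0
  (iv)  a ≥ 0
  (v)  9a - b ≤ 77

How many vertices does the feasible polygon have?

Of the 10 pairwise boundary intersections, those satisfying every inequality are:
  (362/49, 97/49)
  (0, 69/5)
  (0, 7/11)

3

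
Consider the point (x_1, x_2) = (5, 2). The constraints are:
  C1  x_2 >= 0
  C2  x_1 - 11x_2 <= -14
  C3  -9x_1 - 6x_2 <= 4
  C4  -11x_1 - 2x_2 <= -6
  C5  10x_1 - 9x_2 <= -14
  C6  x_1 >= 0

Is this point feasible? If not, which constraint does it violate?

not feasible — violates C5

Constraint C5: 10x_1 - 9x_2 = 32, which is not ≤ -14. All other constraints are satisfied.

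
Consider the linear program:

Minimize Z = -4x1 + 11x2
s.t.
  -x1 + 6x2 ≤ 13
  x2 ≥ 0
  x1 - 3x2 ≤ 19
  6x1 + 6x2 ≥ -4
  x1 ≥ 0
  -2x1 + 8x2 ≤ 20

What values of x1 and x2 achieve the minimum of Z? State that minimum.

Vertices and Z = -4x1 + 11x2:
  (51, 32/3) → Z = -260/3
  (0, 13/6) → Z = 143/6
  (19, 0) → Z = -76
  (0, 0) → Z = 0

The binding constraints are -x1 + 6x2 = 13 and x1 - 3x2 = 19.
Solving simultaneously gives x1 = 51, x2 = 32/3.

x1 = 51, x2 = 32/3, minimum Z = -260/3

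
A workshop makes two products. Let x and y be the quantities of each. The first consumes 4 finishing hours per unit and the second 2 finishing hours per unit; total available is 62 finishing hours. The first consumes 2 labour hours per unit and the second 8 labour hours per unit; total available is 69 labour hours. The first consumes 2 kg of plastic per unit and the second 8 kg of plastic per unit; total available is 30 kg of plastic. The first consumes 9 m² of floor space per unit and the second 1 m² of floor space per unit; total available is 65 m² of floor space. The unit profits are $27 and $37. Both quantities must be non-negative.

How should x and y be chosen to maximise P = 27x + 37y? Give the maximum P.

x = 7, y = 2, maximum P = 263

Feasible corners and P = 27x + 37y:
  (0, 0) → P = 0
  (0, 15/4) → P = 555/4
  (65/9, 0) → P = 195
  (7, 2) → P = 263

The binding constraints are 2x + 8y = 30 and 9x + y = 65.
Solving simultaneously gives x = 7, y = 2.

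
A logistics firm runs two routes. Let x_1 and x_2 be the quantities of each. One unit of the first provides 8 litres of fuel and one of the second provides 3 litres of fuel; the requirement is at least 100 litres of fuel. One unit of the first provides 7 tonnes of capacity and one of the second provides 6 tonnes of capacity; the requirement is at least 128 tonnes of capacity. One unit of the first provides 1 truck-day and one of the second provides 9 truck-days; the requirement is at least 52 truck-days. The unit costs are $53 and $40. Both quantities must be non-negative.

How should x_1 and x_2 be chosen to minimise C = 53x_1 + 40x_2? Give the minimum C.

x_1 = 8, x_2 = 12, minimum C = 904

Corner points and C = 53x_1 + 40x_2:
  (0, 100/3) → C = 4000/3
  (52, 0) → C = 2756
  (8, 12) → C = 904
  (280/19, 236/57) → C = 2840/3
The feasible region is unbounded (it extends along (0, 1), (1, 0)), but C strictly increases along every unbounded feasible direction, so there is no improving ray and the minimum is attained at a vertex.

The binding constraints are 8x_1 + 3x_2 = 100 and 7x_1 + 6x_2 = 128.
Solving simultaneously gives x_1 = 8, x_2 = 12.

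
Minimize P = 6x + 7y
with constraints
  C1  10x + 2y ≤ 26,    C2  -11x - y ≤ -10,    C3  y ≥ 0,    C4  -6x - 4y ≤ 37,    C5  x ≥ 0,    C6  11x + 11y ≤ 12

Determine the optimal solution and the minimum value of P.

x = 10/11, y = 0, minimum P = 60/11

Corner points and P = 6x + 7y:
  (10/11, 0) → P = 60/11
  (49/55, 1/5) → P = 371/55
  (12/11, 0) → P = 72/11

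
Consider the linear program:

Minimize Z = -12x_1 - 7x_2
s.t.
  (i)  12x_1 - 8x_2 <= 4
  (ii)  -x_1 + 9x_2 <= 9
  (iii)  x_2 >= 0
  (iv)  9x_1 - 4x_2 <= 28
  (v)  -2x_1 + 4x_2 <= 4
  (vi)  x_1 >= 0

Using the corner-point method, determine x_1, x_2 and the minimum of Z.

Extreme points and Z = -12x_1 - 7x_2:
  (27/25, 28/25) → Z = -104/5
  (1/3, 0) → Z = -4
  (0, 1) → Z = -7
  (0, 0) → Z = 0

At the optimal vertex, 12x_1 - 8x_2 = 4 and -x_1 + 9x_2 = 9.
Solving simultaneously gives x_1 = 27/25, x_2 = 28/25.

x_1 = 27/25, x_2 = 28/25, minimum Z = -104/5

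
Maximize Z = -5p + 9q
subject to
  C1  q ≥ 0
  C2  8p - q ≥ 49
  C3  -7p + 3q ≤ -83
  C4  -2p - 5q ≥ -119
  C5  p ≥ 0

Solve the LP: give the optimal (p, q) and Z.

Feasible corners and Z = -5p + 9q:
  (83/7, 0) → Z = -415/7
  (119/2, 0) → Z = -595/2
  (772/41, 667/41) → Z = 2143/41

The binding constraints are -7p + 3q = -83 and -2p - 5q = -119.
Solving simultaneously gives p = 772/41, q = 667/41.

p = 772/41, q = 667/41, maximum Z = 2143/41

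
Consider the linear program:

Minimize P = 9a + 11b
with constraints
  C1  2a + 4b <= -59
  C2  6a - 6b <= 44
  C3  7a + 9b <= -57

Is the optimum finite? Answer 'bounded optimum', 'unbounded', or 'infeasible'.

From the feasible point (-89/18, -221/18), moving in the direction (-6, -6) keeps every constraint satisfied while P decreases without bound.

unbounded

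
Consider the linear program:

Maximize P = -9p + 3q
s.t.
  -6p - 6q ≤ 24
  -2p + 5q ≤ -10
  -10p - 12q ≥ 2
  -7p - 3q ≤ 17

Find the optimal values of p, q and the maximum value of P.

Corner points and P = -9p + 3q:
  (-5/4, -11/4) → P = 3
  (55/37, -52/37) → P = -651/37
  (-55/41, -104/41) → P = 183/41
The feasible region is unbounded (it extends along (6, -5), (1, -1)), but P strictly decreases along every unbounded feasible direction, so there is no improving ray and the maximum is attained at a vertex.

At the optimal vertex, -2p + 5q = -10 and -7p - 3q = 17.
Solving simultaneously gives p = -55/41, q = -104/41.

p = -55/41, q = -104/41, maximum P = 183/41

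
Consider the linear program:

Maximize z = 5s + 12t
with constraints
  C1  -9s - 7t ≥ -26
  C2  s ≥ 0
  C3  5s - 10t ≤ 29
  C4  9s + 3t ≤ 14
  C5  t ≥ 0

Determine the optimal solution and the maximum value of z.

s = 0, t = 26/7, maximum z = 312/7

Corner points and z = 5s + 12t:
  (0, 26/7) → z = 312/7
  (5/9, 3) → z = 349/9
  (0, 0) → z = 0
  (14/9, 0) → z = 70/9

The binding constraints are -9s - 7t = -26 and s = 0.
Solving simultaneously gives s = 0, t = 26/7.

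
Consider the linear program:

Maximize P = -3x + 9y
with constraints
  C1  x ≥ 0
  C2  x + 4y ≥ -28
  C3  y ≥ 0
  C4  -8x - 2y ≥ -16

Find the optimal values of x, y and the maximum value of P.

Feasible corners and P = -3x + 9y:
  (0, 0) → P = 0
  (0, 8) → P = 72
  (2, 0) → P = -6

x = 0, y = 8, maximum P = 72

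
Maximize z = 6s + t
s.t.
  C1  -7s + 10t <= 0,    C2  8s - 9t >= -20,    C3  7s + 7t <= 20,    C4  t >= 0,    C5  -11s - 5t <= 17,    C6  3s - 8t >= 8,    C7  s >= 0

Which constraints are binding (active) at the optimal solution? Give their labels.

Vertices and z = 6s + t:
  (20/7, 0) → z = 120/7
  (216/77, 4/77) → z = 1300/77
  (8/3, 0) → z = 16

The maximum is at (20/7, 0). Substituting into each constraint, equality holds for C3 and C4; the remaining constraints have slack.

C3 and C4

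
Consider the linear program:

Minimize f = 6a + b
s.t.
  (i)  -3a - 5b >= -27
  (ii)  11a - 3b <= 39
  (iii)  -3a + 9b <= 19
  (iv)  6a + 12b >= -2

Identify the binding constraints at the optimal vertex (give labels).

Feasible corners and f = 6a + b:
  (69/16, 45/16) → f = 459/16
  (74/21, 23/7) → f = 171/7
  (77/25, -128/75) → f = 1258/75
  (-41/15, 6/5) → f = -76/5

The minimum is at (-41/15, 6/5). Substituting into each constraint, equality holds for (iii) and (iv); the remaining constraints have slack.

(iii) and (iv)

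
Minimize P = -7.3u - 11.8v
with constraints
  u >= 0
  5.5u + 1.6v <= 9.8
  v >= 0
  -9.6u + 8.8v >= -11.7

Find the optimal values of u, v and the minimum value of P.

Extreme points and P = -7.3u - 11.8v:
  (0, 49/8) → P = -2891/40
  (0, 0) → P = 0
  (1312/797, 2973/6376) → P = -558511/31880
  (39/32, 0) → P = -2847/320

u = 0, v = 6.125, minimum P = -72.275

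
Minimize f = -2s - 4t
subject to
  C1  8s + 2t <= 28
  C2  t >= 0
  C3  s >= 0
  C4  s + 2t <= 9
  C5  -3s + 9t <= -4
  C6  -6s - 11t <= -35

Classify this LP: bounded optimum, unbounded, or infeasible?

infeasible

The boundaries 8s + 2t = 28 and t = 0 meet at (7/2, 0), but that point violates -6s - 11t ≤ -35. Every candidate vertex is excluded by some other constraint, so the feasible region is empty.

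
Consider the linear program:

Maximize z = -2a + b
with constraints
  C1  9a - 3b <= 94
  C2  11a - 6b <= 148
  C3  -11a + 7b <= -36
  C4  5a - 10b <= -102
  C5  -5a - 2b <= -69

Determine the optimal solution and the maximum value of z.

a = 358/25, b = 434/25, maximum z = -282/25

Extreme points and z = -2a + b:
  (55/3, 71/3) → z = -13
  (1246/75, 1388/75) → z = -368/25
  (358/25, 434/25) → z = -282/25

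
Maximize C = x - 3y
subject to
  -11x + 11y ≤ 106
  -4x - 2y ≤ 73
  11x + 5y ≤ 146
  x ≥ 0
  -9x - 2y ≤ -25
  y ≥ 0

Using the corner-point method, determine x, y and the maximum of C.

x = 146/11, y = 0, maximum C = 146/11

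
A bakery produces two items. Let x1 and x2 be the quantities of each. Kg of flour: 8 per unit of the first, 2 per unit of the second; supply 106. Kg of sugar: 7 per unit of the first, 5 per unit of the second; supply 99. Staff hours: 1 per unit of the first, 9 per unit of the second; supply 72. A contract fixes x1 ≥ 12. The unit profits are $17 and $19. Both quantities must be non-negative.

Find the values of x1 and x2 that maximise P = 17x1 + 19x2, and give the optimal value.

x1 = 12, x2 = 3, maximum P = 261

Feasible corners and P = 17x1 + 19x2:
  (53/4, 0) → P = 901/4
  (12, 0) → P = 204
  (166/13, 25/13) → P = 3297/13
  (12, 3) → P = 261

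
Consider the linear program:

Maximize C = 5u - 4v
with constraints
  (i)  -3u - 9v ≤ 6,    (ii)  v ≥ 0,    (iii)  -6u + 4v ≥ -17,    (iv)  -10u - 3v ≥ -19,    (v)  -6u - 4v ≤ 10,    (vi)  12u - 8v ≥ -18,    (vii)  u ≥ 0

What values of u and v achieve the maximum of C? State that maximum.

Extreme points and C = 5u - 4v:
  (19/10, 0) → C = 19/2
  (0, 0) → C = 0
  (49/58, 102/29) → C = -571/58
  (0, 9/4) → C = -9

At the optimal vertex, v = 0 and -10u - 3v = -19.
Solving simultaneously gives u = 19/10, v = 0.

u = 19/10, v = 0, maximum C = 19/2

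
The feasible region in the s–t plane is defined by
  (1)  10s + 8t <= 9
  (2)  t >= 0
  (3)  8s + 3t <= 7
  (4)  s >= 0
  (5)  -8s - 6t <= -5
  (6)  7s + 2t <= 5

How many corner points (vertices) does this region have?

Of the 15 pairwise boundary intersections, those satisfying every inequality are:
  (0, 9/8)
  (11/18, 13/36)
  (5/8, 0)
  (5/7, 0)
  (0, 5/6)

5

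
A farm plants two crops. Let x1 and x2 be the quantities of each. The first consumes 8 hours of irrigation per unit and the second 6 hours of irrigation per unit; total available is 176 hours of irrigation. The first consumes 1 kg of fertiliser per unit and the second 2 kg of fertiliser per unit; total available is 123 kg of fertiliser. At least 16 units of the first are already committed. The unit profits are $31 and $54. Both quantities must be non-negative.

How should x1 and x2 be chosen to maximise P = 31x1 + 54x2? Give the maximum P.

x1 = 16, x2 = 8, maximum P = 928

Vertices and P = 31x1 + 54x2:
  (22, 0) → P = 682
  (16, 0) → P = 496
  (16, 8) → P = 928

The binding constraints are 8x1 + 6x2 = 176 and x1 = 16.
Solving simultaneously gives x1 = 16, x2 = 8.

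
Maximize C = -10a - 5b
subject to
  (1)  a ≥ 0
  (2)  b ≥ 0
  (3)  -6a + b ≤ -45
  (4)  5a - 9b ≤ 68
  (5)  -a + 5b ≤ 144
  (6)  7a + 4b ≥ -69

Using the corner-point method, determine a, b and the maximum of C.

The binding constraints are b = 0 and -6a + b = -45.
Solving simultaneously gives a = 15/2, b = 0.

a = 15/2, b = 0, maximum C = -75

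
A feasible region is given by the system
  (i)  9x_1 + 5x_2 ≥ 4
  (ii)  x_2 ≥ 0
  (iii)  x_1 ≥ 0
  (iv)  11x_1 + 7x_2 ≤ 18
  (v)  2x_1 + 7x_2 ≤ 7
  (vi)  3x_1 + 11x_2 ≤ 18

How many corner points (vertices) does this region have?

The feasible vertices (each the meet of two boundaries and inside every other half-plane) are:
  (4/9, 0)
  (0, 4/5)
  (18/11, 0)
  (0, 1)
  (11/9, 41/63)

5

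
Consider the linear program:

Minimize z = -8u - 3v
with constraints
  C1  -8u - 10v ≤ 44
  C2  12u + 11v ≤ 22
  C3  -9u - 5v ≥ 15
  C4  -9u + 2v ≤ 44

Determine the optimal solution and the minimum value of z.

u = 7/5, v = -138/25, minimum z = 134/25

Extreme points and z = -8u - 3v:
  (7/5, -138/25) → z = 134/25
  (-264/53, -22/53) → z = 2178/53
  (-250/63, 29/7) → z = 1217/63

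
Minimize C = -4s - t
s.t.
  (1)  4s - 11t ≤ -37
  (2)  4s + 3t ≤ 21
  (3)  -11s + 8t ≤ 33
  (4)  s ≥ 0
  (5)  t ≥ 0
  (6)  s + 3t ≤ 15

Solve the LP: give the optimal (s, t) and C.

Extreme points and C = -4s - t:
  (15/7, 29/7) → C = -89/7
  (0, 37/11) → C = -37/11
  (2, 13/3) → C = -37/3
  (0, 33/8) → C = -33/8
  (21/41, 198/41) → C = -282/41

s = 15/7, t = 29/7, minimum C = -89/7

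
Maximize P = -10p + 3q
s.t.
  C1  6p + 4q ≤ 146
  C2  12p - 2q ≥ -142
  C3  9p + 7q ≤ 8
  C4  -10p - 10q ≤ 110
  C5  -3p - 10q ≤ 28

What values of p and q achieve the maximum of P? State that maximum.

Feasible corners and P = -10p + 3q:
  (-163/17, 229/17) → P = 2317/17
  (-82/7, 5/7) → P = 835/7
  (4, -4) → P = -52

The binding constraints are 12p - 2q = -142 and 9p + 7q = 8.
Solving simultaneously gives p = -163/17, q = 229/17.

p = -163/17, q = 229/17, maximum P = 2317/17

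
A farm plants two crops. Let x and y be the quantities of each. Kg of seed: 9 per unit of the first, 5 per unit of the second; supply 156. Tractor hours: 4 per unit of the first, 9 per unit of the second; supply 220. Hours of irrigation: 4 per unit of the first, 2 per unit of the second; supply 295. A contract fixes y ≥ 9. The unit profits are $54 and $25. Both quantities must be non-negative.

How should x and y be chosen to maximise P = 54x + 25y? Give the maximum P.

x = 37/3, y = 9, maximum P = 891

Feasible corners and P = 54x + 25y:
  (0, 220/9) → P = 5500/9
  (0, 9) → P = 225
  (304/61, 1356/61) → P = 50316/61
  (37/3, 9) → P = 891

At the optimal vertex, 9x + 5y = 156 and y = 9.
Solving simultaneously gives x = 37/3, y = 9.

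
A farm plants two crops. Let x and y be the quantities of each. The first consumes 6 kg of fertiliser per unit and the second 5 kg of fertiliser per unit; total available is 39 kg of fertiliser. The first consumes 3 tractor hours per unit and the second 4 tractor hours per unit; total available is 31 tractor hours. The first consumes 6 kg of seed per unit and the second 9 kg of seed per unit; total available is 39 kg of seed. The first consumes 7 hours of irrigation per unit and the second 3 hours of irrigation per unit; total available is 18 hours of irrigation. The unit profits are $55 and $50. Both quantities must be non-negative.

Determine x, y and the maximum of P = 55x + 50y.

Vertices and P = 55x + 50y:
  (0, 0) → P = 0
  (0, 13/3) → P = 650/3
  (18/7, 0) → P = 990/7
  (1, 11/3) → P = 715/3

The binding constraints are 6x + 9y = 39 and 7x + 3y = 18.
Solving simultaneously gives x = 1, y = 11/3.

x = 1, y = 11/3, maximum P = 715/3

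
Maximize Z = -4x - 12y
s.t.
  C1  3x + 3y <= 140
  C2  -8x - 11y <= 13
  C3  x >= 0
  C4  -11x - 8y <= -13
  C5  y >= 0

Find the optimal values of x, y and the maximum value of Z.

x = 13/11, y = 0, maximum Z = -52/11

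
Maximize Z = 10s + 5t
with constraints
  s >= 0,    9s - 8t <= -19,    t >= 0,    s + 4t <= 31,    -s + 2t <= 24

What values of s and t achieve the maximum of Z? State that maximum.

s = 43/11, t = 149/22, maximum Z = 1605/22

Feasible corners and Z = 10s + 5t:
  (0, 19/8) → Z = 95/8
  (0, 31/4) → Z = 155/4
  (43/11, 149/22) → Z = 1605/22

The optimum lies where 9s - 8t = -19 and s + 4t = 31.
Solving simultaneously gives s = 43/11, t = 149/22.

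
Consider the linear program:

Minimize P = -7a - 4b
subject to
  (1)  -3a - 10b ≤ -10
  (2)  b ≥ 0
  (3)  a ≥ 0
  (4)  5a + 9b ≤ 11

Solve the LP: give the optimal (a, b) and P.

Corner points and P = -7a - 4b:
  (0, 1) → P = -4
  (20/23, 17/23) → P = -208/23
  (0, 11/9) → P = -44/9

a = 20/23, b = 17/23, minimum P = -208/23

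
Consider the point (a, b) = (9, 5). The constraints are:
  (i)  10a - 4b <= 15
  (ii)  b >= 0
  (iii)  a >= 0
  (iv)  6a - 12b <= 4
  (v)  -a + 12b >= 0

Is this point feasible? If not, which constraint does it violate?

not feasible — violates (i)

Constraint (i): 10a - 4b = 70, which is not ≤ 15. All other constraints are satisfied.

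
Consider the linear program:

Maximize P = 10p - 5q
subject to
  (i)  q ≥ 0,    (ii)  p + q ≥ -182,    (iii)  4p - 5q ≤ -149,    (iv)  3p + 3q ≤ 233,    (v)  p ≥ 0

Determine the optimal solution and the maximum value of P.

Extreme points and P = 10p - 5q:
  (718/27, 1379/27) → P = 95/9
  (0, 149/5) → P = -149
  (0, 233/3) → P = -1165/3

The optimum lies where 4p - 5q = -149 and 3p + 3q = 233.
Solving simultaneously gives p = 718/27, q = 1379/27.

p = 718/27, q = 1379/27, maximum P = 95/9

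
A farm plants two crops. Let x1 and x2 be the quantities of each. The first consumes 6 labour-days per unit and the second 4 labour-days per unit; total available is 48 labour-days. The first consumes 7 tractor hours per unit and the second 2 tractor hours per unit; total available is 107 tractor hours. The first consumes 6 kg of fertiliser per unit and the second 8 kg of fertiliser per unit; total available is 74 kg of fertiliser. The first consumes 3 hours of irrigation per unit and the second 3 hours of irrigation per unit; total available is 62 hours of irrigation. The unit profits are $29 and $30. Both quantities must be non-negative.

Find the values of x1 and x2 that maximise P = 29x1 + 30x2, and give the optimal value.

Corner points and P = 29x1 + 30x2:
  (0, 0) → P = 0
  (0, 37/4) → P = 555/2
  (8, 0) → P = 232
  (11/3, 13/2) → P = 904/3

x1 = 11/3, x2 = 13/2, maximum P = 904/3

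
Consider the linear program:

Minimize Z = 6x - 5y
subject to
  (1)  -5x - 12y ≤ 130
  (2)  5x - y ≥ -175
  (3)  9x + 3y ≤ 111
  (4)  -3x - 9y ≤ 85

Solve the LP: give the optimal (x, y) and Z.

x = -69/4, y = 355/4, minimum Z = -2189/4

Feasible corners and Z = 6x - 5y:
  (-446/13, 45/13) → Z = -2901/13
  (-50/3, -35/9) → Z = -725/9
  (-69/4, 355/4) → Z = -2189/4
  (209/12, -61/4) → Z = 723/4

The optimum lies where 5x - y = -175 and 9x + 3y = 111.
Solving simultaneously gives x = -69/4, y = 355/4.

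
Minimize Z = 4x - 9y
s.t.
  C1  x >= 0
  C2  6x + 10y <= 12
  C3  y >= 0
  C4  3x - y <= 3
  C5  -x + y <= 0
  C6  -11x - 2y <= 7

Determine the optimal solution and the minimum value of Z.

Extreme points and Z = 4x - 9y:
  (0, 0) → Z = 0
  (7/6, 1/2) → Z = 1/6
  (3/4, 3/4) → Z = -15/4
  (1, 0) → Z = 4

x = 3/4, y = 3/4, minimum Z = -15/4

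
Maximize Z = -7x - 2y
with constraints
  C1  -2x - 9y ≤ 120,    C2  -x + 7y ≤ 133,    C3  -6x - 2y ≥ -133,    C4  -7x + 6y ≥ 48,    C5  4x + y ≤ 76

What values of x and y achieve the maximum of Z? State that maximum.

Corner points and Z = -7x - 2y:
  (-2037/23, 146/23) → Z = 13967/23
  (-384/25, -248/25) → Z = 3184/25
  (462/43, 883/43) → Z = -5000/43

x = -2037/23, y = 146/23, maximum Z = 13967/23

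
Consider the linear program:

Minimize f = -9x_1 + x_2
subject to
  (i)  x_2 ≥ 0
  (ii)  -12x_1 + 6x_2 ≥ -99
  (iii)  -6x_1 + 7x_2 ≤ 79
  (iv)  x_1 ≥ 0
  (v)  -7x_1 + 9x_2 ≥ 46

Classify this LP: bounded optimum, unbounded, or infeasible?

Vertices and f = -9x_1 + x_2:
  (389/16, 257/8) → f = -2987/16
  (389/22, 415/22) → f = -1543/11
  (0, 79/7) → f = 79/7
  (0, 46/9) → f = 46/9
The feasible region has finitely many vertices and no improving ray; the minimum is -2987/16 at (389/16, 257/8).

bounded optimum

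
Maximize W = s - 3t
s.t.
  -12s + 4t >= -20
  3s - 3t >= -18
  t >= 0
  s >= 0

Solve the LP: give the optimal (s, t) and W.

s = 5/3, t = 0, maximum W = 5/3

Corner points and W = s - 3t:
  (11/2, 23/2) → W = -29
  (5/3, 0) → W = 5/3
  (0, 6) → W = -18
  (0, 0) → W = 0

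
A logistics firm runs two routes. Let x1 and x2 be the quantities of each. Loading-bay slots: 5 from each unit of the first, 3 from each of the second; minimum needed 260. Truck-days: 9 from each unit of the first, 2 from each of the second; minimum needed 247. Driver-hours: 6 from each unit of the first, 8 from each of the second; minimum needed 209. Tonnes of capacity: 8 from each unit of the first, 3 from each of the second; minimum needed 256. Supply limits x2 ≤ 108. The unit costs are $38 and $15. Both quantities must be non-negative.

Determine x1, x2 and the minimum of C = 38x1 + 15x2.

x1 = 13, x2 = 65, minimum C = 1469

Feasible corners and C = 38x1 + 15x2:
  (52, 0) → C = 1976
  (13, 65) → C = 1469
  (31/9, 108) → C = 15758/9
The feasible region is unbounded (it extends along (1, 0)), but C strictly increases along every unbounded feasible direction, so there is no improving ray and the minimum is attained at a vertex.

The binding constraints are 5x1 + 3x2 = 260 and 9x1 + 2x2 = 247.
Solving simultaneously gives x1 = 13, x2 = 65.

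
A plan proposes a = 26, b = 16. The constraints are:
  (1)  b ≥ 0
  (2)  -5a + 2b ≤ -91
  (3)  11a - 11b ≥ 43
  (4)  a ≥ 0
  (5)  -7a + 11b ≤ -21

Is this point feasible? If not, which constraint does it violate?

not feasible — violates (5)

Constraint (5): -7a + 11b = -6, which is not ≤ -21. All other constraints are satisfied.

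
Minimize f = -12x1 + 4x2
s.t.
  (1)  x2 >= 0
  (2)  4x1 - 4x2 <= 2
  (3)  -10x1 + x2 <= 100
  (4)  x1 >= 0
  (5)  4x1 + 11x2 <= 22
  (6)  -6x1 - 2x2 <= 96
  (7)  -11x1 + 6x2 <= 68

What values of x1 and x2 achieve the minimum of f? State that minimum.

Corner points and f = -12x1 + 4x2:
  (1/2, 0) → f = -6
  (0, 0) → f = 0
  (11/6, 4/3) → f = -50/3
  (0, 2) → f = 8

x1 = 11/6, x2 = 4/3, minimum f = -50/3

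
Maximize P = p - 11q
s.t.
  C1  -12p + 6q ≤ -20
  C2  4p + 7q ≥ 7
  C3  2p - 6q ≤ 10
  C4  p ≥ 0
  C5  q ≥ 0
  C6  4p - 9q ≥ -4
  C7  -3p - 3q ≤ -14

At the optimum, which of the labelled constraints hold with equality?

C3 and C5

Corner points and P = p - 11q:
  (5, 0) → P = 5
  (14/3, 0) → P = 14/3
  (38/13, 68/39) → P = -634/39
The feasible region is unbounded (it extends along (3, 1), (9, 4)), but P strictly decreases along every unbounded feasible direction, so there is no improving ray and the maximum is attained at a vertex.

The maximum is at (5, 0). Substituting into each constraint, equality holds for C3 and C5; the remaining constraints have slack.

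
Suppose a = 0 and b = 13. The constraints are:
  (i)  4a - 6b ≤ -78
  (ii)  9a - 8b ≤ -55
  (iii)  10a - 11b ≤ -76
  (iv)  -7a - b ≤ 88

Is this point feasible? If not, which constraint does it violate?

(i): -78 ≤ -78 ✓
(ii): -104 ≤ -55 ✓
(iii): -143 ≤ -76 ✓
(iv): -13 ≤ 88 ✓

feasible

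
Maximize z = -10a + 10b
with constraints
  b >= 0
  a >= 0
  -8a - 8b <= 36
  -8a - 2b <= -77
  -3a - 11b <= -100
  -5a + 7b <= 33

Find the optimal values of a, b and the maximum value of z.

a = 43/6, b = 59/6, maximum z = 80/3

The feasible region is unbounded (it extends along (1, 0), (7, 5)), but z strictly decreases along every unbounded feasible direction, so there is no improving ray and the maximum is attained at a vertex.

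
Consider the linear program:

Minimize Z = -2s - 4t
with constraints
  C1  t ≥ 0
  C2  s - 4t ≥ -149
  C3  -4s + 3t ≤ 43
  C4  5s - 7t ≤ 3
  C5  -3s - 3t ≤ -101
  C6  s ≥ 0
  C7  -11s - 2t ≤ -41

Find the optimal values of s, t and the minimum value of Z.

s = 1055/13, t = 748/13, minimum Z = -5102/13

Feasible corners and Z = -2s - 4t:
  (275/13, 553/13) → Z = -2762/13
  (1055/13, 748/13) → Z = -5102/13
  (58/7, 533/21) → Z = -2480/21
  (179/9, 124/9) → Z = -854/9

The binding constraints are s - 4t = -149 and 5s - 7t = 3.
Solving simultaneously gives s = 1055/13, t = 748/13.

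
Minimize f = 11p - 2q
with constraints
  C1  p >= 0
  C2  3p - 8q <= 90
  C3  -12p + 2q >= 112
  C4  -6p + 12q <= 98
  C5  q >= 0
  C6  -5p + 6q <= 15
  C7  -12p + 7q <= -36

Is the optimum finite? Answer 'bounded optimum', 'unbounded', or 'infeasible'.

infeasible

The boundaries 3p - 8q = 90 and q = 0 meet at (30, 0), but that point violates -12p + 2q ≥ 112. Every candidate vertex is excluded by some other constraint, so the feasible region is empty.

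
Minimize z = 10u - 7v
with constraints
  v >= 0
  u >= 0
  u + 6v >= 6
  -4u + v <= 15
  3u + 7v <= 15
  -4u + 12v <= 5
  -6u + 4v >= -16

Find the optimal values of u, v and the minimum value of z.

Corner points and z = 10u - 7v:
  (7/6, 29/36) → z = 217/36
  (3, 1/2) → z = 53/2
  (145/64, 75/64) → z = 925/64
  (86/27, 7/9) → z = 713/27

u = 7/6, v = 29/36, minimum z = 217/36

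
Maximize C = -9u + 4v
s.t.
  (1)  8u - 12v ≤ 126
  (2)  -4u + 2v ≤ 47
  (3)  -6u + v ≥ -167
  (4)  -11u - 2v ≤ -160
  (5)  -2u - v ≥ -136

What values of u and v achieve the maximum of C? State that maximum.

Corner points and C = -9u + 4v:
  (939/32, 145/16) → C = -7291/32
  (543/37, -53/74) → C = -4993/37
  (113/15, 1157/30) → C = 1297/15
  (225/8, 319/4) → C = 527/8
  (303/8, 241/4) → C = -799/8

The binding constraints are -4u + 2v = 47 and -11u - 2v = -160.
Solving simultaneously gives u = 113/15, v = 1157/30.

u = 113/15, v = 1157/30, maximum C = 1297/15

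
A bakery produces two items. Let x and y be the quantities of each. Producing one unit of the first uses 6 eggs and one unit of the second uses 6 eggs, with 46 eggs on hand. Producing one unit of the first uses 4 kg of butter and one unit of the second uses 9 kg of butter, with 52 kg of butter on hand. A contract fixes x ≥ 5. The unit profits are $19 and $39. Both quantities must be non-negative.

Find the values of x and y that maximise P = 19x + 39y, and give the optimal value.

Extreme points and P = 19x + 39y:
  (23/3, 0) → P = 437/3
  (5, 0) → P = 95
  (5, 8/3) → P = 199

At the optimal vertex, 6x + 6y = 46 and x = 5.
Solving simultaneously gives x = 5, y = 8/3.

x = 5, y = 8/3, maximum P = 199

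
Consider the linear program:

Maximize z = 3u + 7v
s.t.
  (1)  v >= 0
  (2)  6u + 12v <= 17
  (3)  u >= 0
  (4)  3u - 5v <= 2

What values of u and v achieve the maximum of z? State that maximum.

Extreme points and z = 3u + 7v:
  (0, 0) → z = 0
  (2/3, 0) → z = 2
  (0, 17/12) → z = 119/12
  (109/66, 13/22) → z = 100/11

u = 0, v = 17/12, maximum z = 119/12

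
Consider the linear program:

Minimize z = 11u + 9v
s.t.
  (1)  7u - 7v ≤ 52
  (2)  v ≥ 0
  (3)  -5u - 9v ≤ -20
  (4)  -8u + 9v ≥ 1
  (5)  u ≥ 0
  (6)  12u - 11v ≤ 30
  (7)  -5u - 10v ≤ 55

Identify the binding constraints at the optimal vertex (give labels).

(3) and (5)

Extreme points and z = 11u + 9v:
  (19/13, 55/39) → z = 374/13
  (0, 20/9) → z = 20
  (281/20, 63/5) → z = 5359/20
The feasible region is unbounded (it extends along (0, 1), (11, 12)), but z strictly increases along every unbounded feasible direction, so there is no improving ray and the minimum is attained at a vertex.

The minimum is at (0, 20/9). Substituting into each constraint, equality holds for (3) and (5); the remaining constraints have slack.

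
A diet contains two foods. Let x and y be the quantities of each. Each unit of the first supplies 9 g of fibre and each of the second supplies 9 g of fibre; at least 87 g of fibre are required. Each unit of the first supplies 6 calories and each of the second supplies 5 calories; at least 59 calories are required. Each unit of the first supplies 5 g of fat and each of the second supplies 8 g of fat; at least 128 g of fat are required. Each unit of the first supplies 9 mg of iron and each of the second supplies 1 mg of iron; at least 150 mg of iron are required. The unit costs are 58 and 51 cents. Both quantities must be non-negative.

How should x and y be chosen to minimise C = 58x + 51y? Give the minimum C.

x = 16, y = 6, minimum C = 1234

Extreme points and C = 58x + 51y:
  (0, 150) → C = 7650
  (128/5, 0) → C = 7424/5
  (16, 6) → C = 1234
The feasible region is unbounded (it extends along (0, 1), (1, 0)), but C strictly increases along every unbounded feasible direction, so there is no improving ray and the minimum is attained at a vertex.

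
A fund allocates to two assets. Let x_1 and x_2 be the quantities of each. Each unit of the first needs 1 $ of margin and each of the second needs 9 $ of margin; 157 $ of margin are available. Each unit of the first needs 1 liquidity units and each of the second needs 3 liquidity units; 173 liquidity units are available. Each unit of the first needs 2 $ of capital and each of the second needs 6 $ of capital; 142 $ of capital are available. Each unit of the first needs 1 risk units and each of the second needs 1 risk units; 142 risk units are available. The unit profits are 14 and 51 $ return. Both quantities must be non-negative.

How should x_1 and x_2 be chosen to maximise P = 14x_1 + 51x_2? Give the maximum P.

x_1 = 28, x_2 = 43/3, maximum P = 1123

Feasible corners and P = 14x_1 + 51x_2:
  (0, 0) → P = 0
  (0, 157/9) → P = 2669/3
  (71, 0) → P = 994
  (28, 43/3) → P = 1123

The optimum lies where x_1 + 9x_2 = 157 and 2x_1 + 6x_2 = 142.
Solving simultaneously gives x_1 = 28, x_2 = 43/3.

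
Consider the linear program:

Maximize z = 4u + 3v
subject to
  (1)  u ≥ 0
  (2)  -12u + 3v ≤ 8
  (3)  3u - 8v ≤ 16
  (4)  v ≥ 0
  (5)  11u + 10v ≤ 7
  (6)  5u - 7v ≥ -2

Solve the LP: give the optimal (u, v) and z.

u = 7/11, v = 0, maximum z = 28/11

Corner points and z = 4u + 3v:
  (0, 0) → z = 0
  (0, 2/7) → z = 6/7
  (7/11, 0) → z = 28/11
  (29/127, 57/127) → z = 287/127

The binding constraints are v = 0 and 11u + 10v = 7.
Solving simultaneously gives u = 7/11, v = 0.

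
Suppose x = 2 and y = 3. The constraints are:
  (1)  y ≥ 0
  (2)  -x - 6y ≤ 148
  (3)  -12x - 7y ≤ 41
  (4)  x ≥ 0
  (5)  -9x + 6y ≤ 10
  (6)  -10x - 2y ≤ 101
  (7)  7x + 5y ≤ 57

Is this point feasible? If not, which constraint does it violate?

feasible

(1): 3 ≥ 0 ✓
(2): -20 ≤ 148 ✓
(3): -45 ≤ 41 ✓
(4): 2 ≥ 0 ✓
(5): 0 ≤ 10 ✓
(6): -26 ≤ 101 ✓
(7): 29 ≤ 57 ✓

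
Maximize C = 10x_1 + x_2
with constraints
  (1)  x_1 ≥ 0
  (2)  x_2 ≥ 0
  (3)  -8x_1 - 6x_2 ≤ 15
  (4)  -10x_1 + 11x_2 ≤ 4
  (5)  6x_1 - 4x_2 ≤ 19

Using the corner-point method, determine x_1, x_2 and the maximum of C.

x_1 = 225/26, x_2 = 107/13, maximum C = 1232/13

Extreme points and C = 10x_1 + x_2:
  (0, 0) → C = 0
  (0, 4/11) → C = 4/11
  (19/6, 0) → C = 95/3
  (225/26, 107/13) → C = 1232/13

The binding constraints are -10x_1 + 11x_2 = 4 and 6x_1 - 4x_2 = 19.
Solving simultaneously gives x_1 = 225/26, x_2 = 107/13.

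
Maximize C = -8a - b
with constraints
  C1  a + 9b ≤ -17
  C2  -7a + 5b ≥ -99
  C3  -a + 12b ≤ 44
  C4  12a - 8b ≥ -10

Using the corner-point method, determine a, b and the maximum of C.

Extreme points and C = -8a - b:
  (403/34, -109/34) → C = -3115/34
  (-113/58, -97/58) → C = 1001/58
  (-421/2, -629/2) → C = 3997/2

a = -421/2, b = -629/2, maximum C = 3997/2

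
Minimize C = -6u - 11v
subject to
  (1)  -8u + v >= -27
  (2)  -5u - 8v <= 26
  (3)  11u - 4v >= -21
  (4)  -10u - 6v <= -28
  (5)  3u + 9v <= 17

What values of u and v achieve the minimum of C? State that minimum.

u = 52/15, v = 11/15, minimum C = -433/15

Extreme points and C = -6u - 11v:
  (95/29, -23/29) → C = -317/29
  (52/15, 11/15) → C = -433/15
  (25/12, 43/36) → C = -923/36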